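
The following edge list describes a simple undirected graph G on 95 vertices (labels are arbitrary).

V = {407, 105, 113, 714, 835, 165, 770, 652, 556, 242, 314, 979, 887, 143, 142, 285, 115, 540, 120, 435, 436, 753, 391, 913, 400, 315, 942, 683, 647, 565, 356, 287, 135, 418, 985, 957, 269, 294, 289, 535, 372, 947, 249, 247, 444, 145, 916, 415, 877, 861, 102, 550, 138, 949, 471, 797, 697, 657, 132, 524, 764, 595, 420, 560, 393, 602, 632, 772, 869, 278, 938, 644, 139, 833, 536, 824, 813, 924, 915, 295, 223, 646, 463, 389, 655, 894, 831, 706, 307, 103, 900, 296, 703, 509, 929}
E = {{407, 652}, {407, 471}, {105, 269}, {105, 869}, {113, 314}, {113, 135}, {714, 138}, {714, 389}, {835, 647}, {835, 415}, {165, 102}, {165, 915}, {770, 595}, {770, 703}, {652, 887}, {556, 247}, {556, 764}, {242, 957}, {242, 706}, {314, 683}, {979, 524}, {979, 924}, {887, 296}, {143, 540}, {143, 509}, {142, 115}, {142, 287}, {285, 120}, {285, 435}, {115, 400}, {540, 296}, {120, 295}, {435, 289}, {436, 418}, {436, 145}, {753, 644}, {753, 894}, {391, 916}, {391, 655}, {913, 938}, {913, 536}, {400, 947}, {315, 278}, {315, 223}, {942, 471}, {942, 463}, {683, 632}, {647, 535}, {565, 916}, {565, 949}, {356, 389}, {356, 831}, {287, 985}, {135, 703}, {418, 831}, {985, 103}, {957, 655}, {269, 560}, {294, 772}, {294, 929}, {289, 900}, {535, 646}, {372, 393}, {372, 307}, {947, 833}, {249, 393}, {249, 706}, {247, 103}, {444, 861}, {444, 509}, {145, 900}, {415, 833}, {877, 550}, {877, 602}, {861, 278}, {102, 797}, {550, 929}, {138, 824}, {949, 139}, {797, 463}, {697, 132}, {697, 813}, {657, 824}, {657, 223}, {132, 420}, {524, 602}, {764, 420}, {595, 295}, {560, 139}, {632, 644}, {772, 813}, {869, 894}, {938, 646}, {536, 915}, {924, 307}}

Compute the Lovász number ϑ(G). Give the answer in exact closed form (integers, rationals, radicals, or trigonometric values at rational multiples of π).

95*cos(pi/95)/(cos(pi/95) + 1)

N(595) = {770, 295}, |N(595)| = 2.
deg(753) = 2; N(753) = {644, 894}.
N(524) = {979, 602}, |N(524)| = 2.
deg(924) = 2; N(924) = {979, 307}.
deg(v) = 2 for all v (|V|=95); connected 2-regular on 95 ⇒ C_{95}.
Distinct eigenvalues (to 6 d.p.): [2.0, 1.995627, 1.982528, 1.96076, 1.930418, 1.891634, 1.84458, 1.789459, 1.726513, 1.656018, 1.578281, 1.493643, 1.402474, 1.305172, 1.202162, 1.093896, 0.980847, 0.863509, 0.742394, 0.618034, 0.490971, 0.361761, 0.230969, 0.099168, -0.033068, -0.165159, -0.296527, -0.426599, -0.554806, -0.680586, -0.803391, -0.922682, -1.037939, -1.148657, -1.254353, -1.354563, -1.44885, -1.536802, -1.618034, -1.692191, -1.758948, -1.818013, -1.869129, -1.912072, -1.946653, -1.972723, -1.990166, -1.998907].
Lovász (edge-transitive): ϑ = −95·(-2*cos(pi/95))/((2)−(-2*cos(pi/95))) = 95*cos(pi/95)/(cos(pi/95) + 1).
≈ 47.48701131 (to 8 d.p.).
Sandwich: α(G)=47 ≤ ϑ(G)=95*cos(pi/95)/(cos(pi/95) + 1) ≤ χ(Ḡ)=48 (both strict).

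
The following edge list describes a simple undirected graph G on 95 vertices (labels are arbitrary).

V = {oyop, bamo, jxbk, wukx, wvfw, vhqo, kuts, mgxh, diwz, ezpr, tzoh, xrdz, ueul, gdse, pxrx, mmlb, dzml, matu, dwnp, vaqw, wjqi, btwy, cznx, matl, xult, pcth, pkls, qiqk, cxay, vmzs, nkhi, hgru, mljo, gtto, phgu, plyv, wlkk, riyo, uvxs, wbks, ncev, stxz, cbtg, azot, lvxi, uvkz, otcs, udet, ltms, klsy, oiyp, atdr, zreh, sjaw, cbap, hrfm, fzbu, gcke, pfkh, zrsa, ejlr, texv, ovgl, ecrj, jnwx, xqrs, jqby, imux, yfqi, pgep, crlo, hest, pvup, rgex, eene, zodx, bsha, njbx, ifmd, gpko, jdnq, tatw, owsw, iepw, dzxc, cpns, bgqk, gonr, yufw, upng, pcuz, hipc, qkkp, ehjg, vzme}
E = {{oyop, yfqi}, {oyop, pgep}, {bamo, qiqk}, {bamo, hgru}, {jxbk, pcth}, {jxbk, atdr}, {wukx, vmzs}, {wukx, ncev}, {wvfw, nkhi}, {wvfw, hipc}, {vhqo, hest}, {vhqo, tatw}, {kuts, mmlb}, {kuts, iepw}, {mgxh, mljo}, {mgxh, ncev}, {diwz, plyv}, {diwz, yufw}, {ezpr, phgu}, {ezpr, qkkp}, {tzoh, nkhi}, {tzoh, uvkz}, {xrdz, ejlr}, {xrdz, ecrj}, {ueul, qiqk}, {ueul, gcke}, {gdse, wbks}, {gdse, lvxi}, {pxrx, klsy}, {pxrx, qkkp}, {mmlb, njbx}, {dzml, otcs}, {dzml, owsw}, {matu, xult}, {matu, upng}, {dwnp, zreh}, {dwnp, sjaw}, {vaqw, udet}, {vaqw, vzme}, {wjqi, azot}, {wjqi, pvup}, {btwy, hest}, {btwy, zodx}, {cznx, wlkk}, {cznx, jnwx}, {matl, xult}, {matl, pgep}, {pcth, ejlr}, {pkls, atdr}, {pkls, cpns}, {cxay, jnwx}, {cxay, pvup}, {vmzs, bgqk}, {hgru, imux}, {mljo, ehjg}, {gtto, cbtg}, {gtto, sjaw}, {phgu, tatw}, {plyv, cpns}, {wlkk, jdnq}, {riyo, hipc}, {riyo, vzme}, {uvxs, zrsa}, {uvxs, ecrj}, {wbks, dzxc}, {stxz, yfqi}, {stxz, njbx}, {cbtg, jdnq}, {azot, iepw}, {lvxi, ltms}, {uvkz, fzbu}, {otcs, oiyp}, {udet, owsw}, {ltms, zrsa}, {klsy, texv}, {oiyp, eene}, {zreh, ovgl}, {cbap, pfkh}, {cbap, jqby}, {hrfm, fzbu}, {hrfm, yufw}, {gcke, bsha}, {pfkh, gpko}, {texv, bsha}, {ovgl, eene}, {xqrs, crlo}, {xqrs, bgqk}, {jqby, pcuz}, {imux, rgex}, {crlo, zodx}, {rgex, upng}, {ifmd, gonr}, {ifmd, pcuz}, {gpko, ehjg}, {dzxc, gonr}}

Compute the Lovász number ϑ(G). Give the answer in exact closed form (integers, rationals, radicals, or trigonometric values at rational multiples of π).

deg(crlo) = 2; N(crlo) = {xqrs, zodx}.
Vertex cpns has 2 neighbors: pkls, plyv.
deg(tzoh) = 2; N(tzoh) = {nkhi, uvkz}.
Vertex stxz has 2 neighbors: yfqi, njbx.
2-regular, N=95; this is C_{95}, the 95-cycle.
Distinct eigenvalues (to 5 d.p.): [2.0, 1.99563, 1.98253, 1.96076, 1.93042, 1.89163, 1.84458, 1.78946, 1.72651, 1.65602, 1.57828, 1.49364, 1.40247, 1.30517, 1.20216, 1.0939, 0.98085, 0.86351, 0.74239, 0.61803, 0.49097, 0.36176, 0.23097, 0.09917, -0.03307, -0.16516, -0.29653, -0.4266, -0.55481, -0.68059, -0.80339, -0.92268, -1.03794, -1.14866, -1.25435, -1.35456, -1.44885, -1.5368, -1.61803, -1.69219, -1.75895, -1.81801, -1.86913, -1.91207, -1.94665, -1.97272, -1.99017, -1.99891].
−95·(-2*cos(pi/95)) / ((2)−(-2*cos(pi/95))) = 95*cos(pi/95)/(cos(pi/95) + 1) = ϑ(G).
≈ 47.48701131 (to 8 d.p.).
α=47, χ(Ḡ)=48; ϑ=95*cos(pi/95)/(cos(pi/95) + 1) lies between (both strict).

95*cos(pi/95)/(cos(pi/95) + 1)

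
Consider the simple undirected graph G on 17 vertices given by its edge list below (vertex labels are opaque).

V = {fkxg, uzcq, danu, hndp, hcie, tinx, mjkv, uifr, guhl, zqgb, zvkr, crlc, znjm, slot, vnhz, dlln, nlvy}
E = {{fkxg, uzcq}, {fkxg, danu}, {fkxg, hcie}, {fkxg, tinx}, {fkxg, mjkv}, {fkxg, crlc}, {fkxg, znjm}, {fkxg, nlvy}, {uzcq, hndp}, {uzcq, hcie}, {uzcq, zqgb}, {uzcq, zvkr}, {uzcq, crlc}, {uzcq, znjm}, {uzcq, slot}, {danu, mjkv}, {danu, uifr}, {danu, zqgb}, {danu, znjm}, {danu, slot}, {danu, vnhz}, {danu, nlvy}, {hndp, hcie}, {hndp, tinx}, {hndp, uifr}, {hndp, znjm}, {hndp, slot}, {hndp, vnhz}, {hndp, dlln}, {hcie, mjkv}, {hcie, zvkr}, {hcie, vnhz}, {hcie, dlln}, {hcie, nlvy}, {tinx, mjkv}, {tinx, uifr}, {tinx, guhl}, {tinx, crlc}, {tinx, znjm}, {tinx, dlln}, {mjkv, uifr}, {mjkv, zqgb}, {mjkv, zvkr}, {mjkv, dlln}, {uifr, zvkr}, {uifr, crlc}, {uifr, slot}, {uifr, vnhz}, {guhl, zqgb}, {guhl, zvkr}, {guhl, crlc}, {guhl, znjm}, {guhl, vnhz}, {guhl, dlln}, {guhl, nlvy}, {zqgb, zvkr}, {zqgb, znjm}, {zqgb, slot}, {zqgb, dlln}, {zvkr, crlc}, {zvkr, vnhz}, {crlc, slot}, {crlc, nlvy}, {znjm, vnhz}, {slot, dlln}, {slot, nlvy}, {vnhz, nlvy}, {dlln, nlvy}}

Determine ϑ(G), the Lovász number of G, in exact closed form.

Vertex guhl has 8 neighbors: tinx, zqgb, zvkr, crlc, znjm, vnhz, dlln, nlvy.
Vertex vnhz has 8 neighbors: danu, hndp, hcie, uifr, guhl, zvkr, znjm, nlvy.
N(hcie) = {fkxg, uzcq, hndp, mjkv, zvkr, vnhz, dlln, nlvy}, |N(hcie)| = 8.
N(zqgb) = {uzcq, danu, mjkv, guhl, zvkr, znjm, slot, dlln}, |N(zqgb)| = 8.
deg(v) = 8 for all v (|V|=17); strongly regular (17,8,3,4).
Distinct eigenvalues (to 4 d.p.): [8.0, 1.5616, -2.5616].
−17·(-sqrt(17)/2 - 1/2) / ((8)−(-sqrt(17)/2 - 1/2)) = sqrt(17) = ϑ(G).
Numerically 4.1231056.

sqrt(17)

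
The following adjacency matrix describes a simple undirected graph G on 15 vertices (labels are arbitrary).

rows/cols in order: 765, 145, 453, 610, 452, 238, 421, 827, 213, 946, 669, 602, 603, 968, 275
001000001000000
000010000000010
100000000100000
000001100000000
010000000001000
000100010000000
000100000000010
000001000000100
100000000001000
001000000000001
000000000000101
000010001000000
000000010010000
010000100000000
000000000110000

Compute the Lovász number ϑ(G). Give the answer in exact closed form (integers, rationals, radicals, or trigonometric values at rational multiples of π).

15*cos(pi/15)/(cos(pi/15) + 1)

Vertex 946 has 2 neighbors: 453, 275.
Vertex 669 has 2 neighbors: 603, 275.
N(453) = {765, 946}, |N(453)| = 2.
N(452) = {145, 602}, |N(452)| = 2.
deg(v) = 2 for all v (|V|=15); connected 2-regular on 15 ⇒ C_{15}.
Distinct eigenvalues (to 4 d.p.): [2.0, 1.8271, 1.3383, 0.618, -0.2091, -1.0, -1.618, -1.9563].
λ_max=2, λ_min=-2*cos(pi/15); ϑ = −15·λ_min/(λ_max−λ_min) = 15*cos(pi/15)/(cos(pi/15) + 1).
= 7.4171… (decimal).
7 ≤ 15*cos(pi/15)/(cos(pi/15) + 1) ≤ 8: both strict.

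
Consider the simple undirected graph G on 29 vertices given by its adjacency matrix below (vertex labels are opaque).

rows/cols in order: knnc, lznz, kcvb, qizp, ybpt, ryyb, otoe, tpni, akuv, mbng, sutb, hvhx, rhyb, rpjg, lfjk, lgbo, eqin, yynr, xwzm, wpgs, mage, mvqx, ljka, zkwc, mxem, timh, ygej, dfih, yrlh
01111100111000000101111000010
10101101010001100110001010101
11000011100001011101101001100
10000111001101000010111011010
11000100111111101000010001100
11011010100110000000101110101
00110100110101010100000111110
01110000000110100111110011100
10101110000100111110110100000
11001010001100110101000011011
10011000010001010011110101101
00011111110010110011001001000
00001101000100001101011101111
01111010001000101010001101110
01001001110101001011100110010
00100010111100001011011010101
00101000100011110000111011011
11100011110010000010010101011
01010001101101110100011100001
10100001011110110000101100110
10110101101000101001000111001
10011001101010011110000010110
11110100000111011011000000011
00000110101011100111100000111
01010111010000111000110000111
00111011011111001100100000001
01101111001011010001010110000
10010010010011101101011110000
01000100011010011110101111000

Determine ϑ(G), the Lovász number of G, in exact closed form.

sqrt(29)

Vertex eqin has 14 neighbors: kcvb, ybpt, akuv, rhyb, rpjg, lfjk, lgbo, mage, mvqx, ljka, mxem, timh, dfih, yrlh.
deg(timh) = 14; N(timh) = {kcvb, qizp, ybpt, otoe, tpni, mbng, sutb, hvhx, rhyb, rpjg, eqin, yynr, mage, yrlh}.
Vertex qizp has 14 neighbors: knnc, ryyb, otoe, tpni, sutb, hvhx, rpjg, xwzm, mage, mvqx, ljka, mxem, timh, dfih.
N(tpni) = {lznz, kcvb, qizp, hvhx, rhyb, lfjk, yynr, xwzm, wpgs, mage, mvqx, mxem, timh, ygej}, |N(tpni)| = 14.
Regular of degree 14 on 29 vertices: SR(29,14,6,7) — a Paley graph.
A has 3 distinct eigenvalues ≈ [14.0, 2.193, -3.193].
Lovász (edge-transitive): ϑ = −29·(-sqrt(29)/2 - 1/2)/((14)−(-sqrt(29)/2 - 1/2)) = sqrt(29).
= 5.38516481… (decimal).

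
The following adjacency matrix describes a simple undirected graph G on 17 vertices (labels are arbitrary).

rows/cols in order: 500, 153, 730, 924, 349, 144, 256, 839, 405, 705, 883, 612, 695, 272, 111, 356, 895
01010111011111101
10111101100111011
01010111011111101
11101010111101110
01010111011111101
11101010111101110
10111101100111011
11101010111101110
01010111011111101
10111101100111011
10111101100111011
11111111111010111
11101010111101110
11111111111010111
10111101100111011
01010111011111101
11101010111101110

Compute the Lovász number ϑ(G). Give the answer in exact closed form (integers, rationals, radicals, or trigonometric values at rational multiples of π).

deg(256) = 12; N(256) = {500, 730, 924, 349, 144, 839, 405, 612, 695, 272, 356, 895}.
Vertex 349 has 12 neighbors: 153, 924, 144, 256, 839, 705, 883, 612, 695, 272, 111, 895.
Vertex 839 has 12 neighbors: 500, 153, 730, 349, 256, 405, 705, 883, 612, 272, 111, 356.
N(500) = {153, 924, 144, 256, 839, 705, 883, 612, 695, 272, 111, 895}, |N(500)| = 12.
G = K_{5,5,5,2}: α = 5 = χ(Ḡ), so ϑ = 5.
ϑ(G) ≈ 5.000000.
5 ≤ 5 ≤ 5: collapsed.

5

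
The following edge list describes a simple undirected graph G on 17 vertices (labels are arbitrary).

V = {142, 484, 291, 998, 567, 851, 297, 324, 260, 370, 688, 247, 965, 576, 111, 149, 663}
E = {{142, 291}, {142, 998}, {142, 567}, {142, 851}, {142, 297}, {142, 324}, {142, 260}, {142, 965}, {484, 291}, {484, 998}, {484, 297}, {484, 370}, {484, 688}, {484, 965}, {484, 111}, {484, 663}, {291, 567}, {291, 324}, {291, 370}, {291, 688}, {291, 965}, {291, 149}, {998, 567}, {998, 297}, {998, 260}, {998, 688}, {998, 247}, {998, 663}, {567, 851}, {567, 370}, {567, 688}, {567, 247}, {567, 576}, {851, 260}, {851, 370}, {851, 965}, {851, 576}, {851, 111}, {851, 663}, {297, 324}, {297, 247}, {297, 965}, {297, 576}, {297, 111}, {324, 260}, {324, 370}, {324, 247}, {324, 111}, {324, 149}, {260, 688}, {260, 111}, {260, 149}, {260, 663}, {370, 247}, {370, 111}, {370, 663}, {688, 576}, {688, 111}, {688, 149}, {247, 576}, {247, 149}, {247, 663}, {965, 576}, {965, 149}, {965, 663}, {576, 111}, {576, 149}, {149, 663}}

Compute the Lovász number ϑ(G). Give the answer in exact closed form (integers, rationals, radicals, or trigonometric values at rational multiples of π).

deg(260) = 8; N(260) = {142, 998, 851, 324, 688, 111, 149, 663}.
N(663) = {484, 998, 851, 260, 370, 247, 965, 149}, |N(663)| = 8.
Vertex 370 has 8 neighbors: 484, 291, 567, 851, 324, 247, 111, 663.
deg(576) = 8; N(576) = {567, 851, 297, 688, 247, 965, 111, 149}.
Every vertex has degree 8 (N=17); SR(17,8,3,4) — a Paley graph.
spec(A) ≈ [8.0, 1.5616, -2.5616] (distinct, 4 d.p.).
With N=17: ϑ(G) = 17·(-(-sqrt(17)/2 - 1/2))/(8−(-sqrt(17)/2 - 1/2)) = sqrt(17).
≈ 4.1231056 (to 7 d.p.).

sqrt(17)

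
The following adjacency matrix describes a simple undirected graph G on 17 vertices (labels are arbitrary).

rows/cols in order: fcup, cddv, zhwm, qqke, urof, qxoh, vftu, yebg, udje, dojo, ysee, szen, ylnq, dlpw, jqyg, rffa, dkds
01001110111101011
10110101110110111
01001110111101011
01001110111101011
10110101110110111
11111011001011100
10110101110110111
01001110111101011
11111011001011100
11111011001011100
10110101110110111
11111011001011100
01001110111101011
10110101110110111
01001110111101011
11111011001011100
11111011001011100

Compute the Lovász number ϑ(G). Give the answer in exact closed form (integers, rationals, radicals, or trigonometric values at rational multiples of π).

6

N(ylnq) = {cddv, urof, qxoh, vftu, udje, dojo, ysee, szen, dlpw, rffa, dkds}, |N(ylnq)| = 11.
N(qxoh) = {fcup, cddv, zhwm, qqke, urof, vftu, yebg, ysee, ylnq, dlpw, jqyg}, |N(qxoh)| = 11.
Vertex qqke has 11 neighbors: cddv, urof, qxoh, vftu, udje, dojo, ysee, szen, dlpw, rffa, dkds.
deg(dojo) = 11; N(dojo) = {fcup, cddv, zhwm, qqke, urof, vftu, yebg, ysee, ylnq, dlpw, jqyg}.
K_{6,6,5} (perfect); ϑ(G) = α(G) = max{6,6,5} = 6.
ϑ(G) ≈ 6.000000.
6 ≤ 6 ≤ 6: collapsed.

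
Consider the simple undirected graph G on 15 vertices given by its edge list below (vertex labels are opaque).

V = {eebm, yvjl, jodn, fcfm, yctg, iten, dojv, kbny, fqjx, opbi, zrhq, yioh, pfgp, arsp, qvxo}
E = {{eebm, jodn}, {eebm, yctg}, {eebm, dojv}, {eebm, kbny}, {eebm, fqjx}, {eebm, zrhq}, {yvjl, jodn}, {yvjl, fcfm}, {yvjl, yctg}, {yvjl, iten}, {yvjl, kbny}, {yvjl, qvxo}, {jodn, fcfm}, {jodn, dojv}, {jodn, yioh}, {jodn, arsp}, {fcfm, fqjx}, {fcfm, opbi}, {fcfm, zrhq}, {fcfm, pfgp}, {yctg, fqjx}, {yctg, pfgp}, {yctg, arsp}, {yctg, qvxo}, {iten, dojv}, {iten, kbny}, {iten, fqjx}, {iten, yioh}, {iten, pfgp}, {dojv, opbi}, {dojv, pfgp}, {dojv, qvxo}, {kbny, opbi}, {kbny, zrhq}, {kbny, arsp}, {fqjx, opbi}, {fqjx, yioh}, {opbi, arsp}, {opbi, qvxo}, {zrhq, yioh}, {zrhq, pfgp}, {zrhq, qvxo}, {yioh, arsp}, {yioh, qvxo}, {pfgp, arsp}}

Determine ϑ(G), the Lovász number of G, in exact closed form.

N(arsp) = {jodn, yctg, kbny, opbi, yioh, pfgp}, |N(arsp)| = 6.
N(zrhq) = {eebm, fcfm, kbny, yioh, pfgp, qvxo}, |N(zrhq)| = 6.
deg(pfgp) = 6; N(pfgp) = {fcfm, yctg, iten, dojv, zrhq, arsp}.
Vertex iten has 6 neighbors: yvjl, dojv, kbny, fqjx, yioh, pfgp.
G on 15 vertices is 6-regular; Kneser-type, 2-subsets of [6].
The 3 distinct eigenvalues: [6.0, 1.0, -3.0].
Lovász (edge-transitive): ϑ = −15·(-3)/((6)−(-3)) = 5.
ϑ(G) ≈ 5.0000.

5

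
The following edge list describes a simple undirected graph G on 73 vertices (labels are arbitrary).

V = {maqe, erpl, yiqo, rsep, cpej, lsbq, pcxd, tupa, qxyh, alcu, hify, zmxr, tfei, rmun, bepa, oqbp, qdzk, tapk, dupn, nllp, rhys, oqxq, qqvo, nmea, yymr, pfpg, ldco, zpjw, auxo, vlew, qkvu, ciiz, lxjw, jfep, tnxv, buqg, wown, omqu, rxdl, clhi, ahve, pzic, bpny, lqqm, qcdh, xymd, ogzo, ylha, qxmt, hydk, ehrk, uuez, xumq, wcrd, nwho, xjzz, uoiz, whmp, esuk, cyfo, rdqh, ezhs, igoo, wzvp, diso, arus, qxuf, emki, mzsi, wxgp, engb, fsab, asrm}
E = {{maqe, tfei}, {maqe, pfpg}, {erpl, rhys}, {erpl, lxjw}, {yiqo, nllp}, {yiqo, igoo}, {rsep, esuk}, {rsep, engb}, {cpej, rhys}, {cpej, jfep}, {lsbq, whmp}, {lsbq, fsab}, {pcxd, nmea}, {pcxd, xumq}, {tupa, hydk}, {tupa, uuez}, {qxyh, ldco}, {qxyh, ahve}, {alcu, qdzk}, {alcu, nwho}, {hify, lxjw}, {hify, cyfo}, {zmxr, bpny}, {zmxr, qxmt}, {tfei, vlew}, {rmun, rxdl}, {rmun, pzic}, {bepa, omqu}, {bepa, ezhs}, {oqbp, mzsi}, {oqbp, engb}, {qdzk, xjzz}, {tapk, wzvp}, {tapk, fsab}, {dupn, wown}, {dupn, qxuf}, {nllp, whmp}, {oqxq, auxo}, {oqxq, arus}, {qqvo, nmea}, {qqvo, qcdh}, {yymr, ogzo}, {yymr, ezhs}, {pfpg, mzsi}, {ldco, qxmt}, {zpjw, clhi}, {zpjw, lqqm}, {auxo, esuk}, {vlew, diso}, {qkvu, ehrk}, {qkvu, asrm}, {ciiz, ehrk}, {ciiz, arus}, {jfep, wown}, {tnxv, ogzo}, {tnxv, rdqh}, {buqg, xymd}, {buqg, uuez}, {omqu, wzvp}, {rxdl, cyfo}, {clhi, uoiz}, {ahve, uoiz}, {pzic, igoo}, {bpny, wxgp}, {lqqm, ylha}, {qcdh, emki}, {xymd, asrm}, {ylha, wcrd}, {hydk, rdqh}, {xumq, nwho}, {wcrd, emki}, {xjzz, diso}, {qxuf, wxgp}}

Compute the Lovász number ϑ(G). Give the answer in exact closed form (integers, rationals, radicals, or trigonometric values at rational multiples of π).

Vertex oqbp has 2 neighbors: mzsi, engb.
N(tupa) = {hydk, uuez}, |N(tupa)| = 2.
N(rxdl) = {rmun, cyfo}, |N(rxdl)| = 2.
deg(engb) = 2; N(engb) = {rsep, oqbp}.
Every vertex has degree 2 (N=73); the odd cycle C_{73}.
Distinct eigenvalues (to 4 d.p.): [2.0, 1.9926, 1.9704, 1.9337, 1.8826, 1.8176, 1.7392, 1.6478, 1.5443, 1.4293, 1.3038, 1.1686, 1.0247, 0.8733, 0.7154, 0.5522, 0.3849, 0.2148, 0.043, -0.129, -0.3001, -0.469, -0.6344, -0.7951, -0.9499, -1.0977, -1.2373, -1.3678, -1.4882, -1.5976, -1.6951, -1.7801, -1.8518, -1.9099, -1.9539, -1.9834, -1.9981].
Lovász: ϑ = −73(-2*cos(pi/73))/(2+-(-1)*2*cos(pi/73)) = 73*cos(pi/73)/(cos(pi/73) + 1).
= 36.4831… (decimal).
Sandwich: α(G)=36 ≤ ϑ(G)=73*cos(pi/73)/(cos(pi/73) + 1) ≤ χ(Ḡ)=37 (both strict).

73*cos(pi/73)/(cos(pi/73) + 1)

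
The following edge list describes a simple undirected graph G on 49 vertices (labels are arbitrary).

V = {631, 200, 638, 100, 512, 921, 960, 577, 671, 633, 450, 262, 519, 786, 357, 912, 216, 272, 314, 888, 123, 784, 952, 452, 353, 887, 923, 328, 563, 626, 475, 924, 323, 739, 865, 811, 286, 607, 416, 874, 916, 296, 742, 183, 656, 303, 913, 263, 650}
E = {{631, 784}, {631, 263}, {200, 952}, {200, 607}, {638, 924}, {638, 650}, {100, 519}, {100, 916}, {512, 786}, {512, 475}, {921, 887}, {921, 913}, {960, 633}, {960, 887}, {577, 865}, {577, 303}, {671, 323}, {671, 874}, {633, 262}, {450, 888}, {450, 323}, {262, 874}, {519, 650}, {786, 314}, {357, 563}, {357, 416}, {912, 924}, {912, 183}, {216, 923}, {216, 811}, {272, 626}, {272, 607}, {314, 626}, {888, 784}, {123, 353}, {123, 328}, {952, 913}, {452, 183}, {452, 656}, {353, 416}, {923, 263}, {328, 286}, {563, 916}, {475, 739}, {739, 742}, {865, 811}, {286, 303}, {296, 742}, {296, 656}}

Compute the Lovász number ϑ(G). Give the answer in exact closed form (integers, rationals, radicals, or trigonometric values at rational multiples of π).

49*cos(pi/49)/(cos(pi/49) + 1)

deg(960) = 2; N(960) = {633, 887}.
Vertex 921 has 2 neighbors: 887, 913.
deg(650) = 2; N(650) = {638, 519}.
deg(784) = 2; N(784) = {631, 888}.
49-vertex 2-regular graph: a single 49-cycle (edge-transitive).
Distinct eigenvalues (to 5 d.p.): [2.0, 1.98358, 1.93459, 1.85383, 1.74264, 1.60283, 1.4367, 1.24698, 1.03679, 0.80957, 0.56906, 0.3192, 0.0641, -0.19205, -0.44504, -0.69073, -0.92508, -1.14423, -1.3446, -1.52289, -1.67618, -1.80194, -1.89811, -1.96312, -1.99589].
−49·(-2*cos(pi/49)) / ((2)−(-2*cos(pi/49))) = 49*cos(pi/49)/(cos(pi/49) + 1) = ϑ(G).
= 24.47481… (decimal).
Sandwich: α(G)=24 ≤ ϑ(G)=49*cos(pi/49)/(cos(pi/49) + 1) ≤ χ(Ḡ)=25 (both strict).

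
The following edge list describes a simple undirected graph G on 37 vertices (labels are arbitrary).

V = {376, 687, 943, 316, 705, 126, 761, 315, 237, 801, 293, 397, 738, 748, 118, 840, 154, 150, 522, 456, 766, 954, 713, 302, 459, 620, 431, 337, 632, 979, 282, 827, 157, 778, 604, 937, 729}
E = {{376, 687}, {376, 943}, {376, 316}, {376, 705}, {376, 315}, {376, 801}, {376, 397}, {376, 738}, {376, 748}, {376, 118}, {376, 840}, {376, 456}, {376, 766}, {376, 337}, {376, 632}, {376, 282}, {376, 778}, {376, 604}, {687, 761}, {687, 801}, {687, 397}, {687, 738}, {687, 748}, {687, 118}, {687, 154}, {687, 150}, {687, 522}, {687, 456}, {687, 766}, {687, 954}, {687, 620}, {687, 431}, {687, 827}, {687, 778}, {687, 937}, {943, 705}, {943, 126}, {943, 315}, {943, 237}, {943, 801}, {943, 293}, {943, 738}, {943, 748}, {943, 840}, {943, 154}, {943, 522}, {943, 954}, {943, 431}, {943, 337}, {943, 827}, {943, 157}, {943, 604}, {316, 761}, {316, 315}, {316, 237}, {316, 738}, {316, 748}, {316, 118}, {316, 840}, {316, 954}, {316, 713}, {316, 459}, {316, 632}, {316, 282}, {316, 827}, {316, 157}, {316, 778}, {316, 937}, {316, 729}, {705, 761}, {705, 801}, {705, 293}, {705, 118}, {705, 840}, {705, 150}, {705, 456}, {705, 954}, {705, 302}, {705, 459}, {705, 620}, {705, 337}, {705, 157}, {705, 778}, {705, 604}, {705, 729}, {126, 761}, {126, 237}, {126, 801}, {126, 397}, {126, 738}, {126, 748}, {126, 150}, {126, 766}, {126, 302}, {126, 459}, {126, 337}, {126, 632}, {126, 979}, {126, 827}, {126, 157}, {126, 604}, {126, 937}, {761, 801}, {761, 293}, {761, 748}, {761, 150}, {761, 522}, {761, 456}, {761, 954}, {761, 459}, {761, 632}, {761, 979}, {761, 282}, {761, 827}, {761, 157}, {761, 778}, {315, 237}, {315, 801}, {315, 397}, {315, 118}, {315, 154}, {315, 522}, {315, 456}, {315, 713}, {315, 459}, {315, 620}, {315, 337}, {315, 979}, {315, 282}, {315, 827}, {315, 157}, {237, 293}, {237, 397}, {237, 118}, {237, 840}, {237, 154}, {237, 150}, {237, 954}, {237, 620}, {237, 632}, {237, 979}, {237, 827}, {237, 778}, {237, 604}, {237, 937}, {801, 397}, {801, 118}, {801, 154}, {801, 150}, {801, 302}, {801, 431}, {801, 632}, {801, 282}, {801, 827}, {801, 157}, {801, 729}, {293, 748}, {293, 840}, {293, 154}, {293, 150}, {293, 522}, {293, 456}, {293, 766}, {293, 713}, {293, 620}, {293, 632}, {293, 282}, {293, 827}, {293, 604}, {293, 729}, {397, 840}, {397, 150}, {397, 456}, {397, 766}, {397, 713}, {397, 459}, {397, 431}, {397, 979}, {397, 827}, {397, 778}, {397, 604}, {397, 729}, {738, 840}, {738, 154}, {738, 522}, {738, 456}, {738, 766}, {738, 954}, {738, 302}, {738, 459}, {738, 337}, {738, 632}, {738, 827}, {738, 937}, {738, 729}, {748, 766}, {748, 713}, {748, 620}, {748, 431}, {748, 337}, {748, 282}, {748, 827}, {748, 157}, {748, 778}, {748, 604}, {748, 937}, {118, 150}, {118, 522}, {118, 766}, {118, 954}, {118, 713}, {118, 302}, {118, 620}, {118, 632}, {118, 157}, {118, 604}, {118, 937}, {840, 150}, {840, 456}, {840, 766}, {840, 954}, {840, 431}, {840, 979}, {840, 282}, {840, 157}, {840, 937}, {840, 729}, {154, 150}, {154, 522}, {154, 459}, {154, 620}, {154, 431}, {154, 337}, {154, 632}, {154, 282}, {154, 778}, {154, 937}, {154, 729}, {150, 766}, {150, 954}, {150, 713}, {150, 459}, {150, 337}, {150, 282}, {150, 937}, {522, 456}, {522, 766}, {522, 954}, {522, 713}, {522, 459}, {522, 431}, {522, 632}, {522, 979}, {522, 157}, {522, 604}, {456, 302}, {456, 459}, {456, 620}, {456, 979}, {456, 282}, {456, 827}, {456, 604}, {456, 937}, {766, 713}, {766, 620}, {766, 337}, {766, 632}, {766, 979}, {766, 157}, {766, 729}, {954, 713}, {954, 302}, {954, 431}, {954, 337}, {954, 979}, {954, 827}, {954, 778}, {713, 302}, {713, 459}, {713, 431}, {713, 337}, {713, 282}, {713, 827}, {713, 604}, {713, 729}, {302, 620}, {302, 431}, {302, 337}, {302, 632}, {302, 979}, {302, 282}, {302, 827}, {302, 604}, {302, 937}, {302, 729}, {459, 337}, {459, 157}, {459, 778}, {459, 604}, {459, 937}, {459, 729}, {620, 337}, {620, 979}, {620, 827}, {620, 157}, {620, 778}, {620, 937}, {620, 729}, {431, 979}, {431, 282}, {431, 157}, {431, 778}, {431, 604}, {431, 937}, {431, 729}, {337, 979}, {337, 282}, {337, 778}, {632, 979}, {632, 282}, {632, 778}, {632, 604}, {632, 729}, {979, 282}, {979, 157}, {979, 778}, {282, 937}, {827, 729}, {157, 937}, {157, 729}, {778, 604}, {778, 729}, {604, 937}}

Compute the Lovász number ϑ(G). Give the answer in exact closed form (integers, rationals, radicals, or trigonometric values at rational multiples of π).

sqrt(37)

N(738) = {376, 687, 943, 316, 126, 840, 154, 522, 456, 766, 954, 302, 459, 337, 632, 827, 937, 729}, |N(738)| = 18.
N(157) = {943, 316, 705, 126, 761, 315, 801, 748, 118, 840, 522, 766, 459, 620, 431, 979, 937, 729}, |N(157)| = 18.
N(118) = {376, 687, 316, 705, 315, 237, 801, 150, 522, 766, 954, 713, 302, 620, 632, 157, 604, 937}, |N(118)| = 18.
Vertex 522 has 18 neighbors: 687, 943, 761, 315, 293, 738, 118, 154, 456, 766, 954, 713, 459, 431, 632, 979, 157, 604.
Regular of degree 18 on 37 vertices: Paley(37): SR with (k,λ,μ)=(18,8,9).
Distinct eigenvalues (to 6 d.p.): [18.0, 2.541381, -3.541381].
With N=37: ϑ(G) = 37·(-(-sqrt(37)/2 - 1/2))/(18−(-sqrt(37)/2 - 1/2)) = sqrt(37).
≈ 6.0827625 (to 7 d.p.).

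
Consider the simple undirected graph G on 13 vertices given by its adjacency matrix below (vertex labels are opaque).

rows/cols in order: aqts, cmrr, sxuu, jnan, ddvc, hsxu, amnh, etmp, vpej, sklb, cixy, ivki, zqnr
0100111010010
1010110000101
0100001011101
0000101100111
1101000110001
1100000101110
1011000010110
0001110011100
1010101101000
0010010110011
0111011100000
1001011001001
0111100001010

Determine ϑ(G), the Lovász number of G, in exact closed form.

Vertex amnh has 6 neighbors: aqts, sxuu, jnan, vpej, cixy, ivki.
N(zqnr) = {cmrr, sxuu, jnan, ddvc, sklb, ivki}, |N(zqnr)| = 6.
N(ddvc) = {aqts, cmrr, jnan, etmp, vpej, zqnr}, |N(ddvc)| = 6.
N(ivki) = {aqts, jnan, hsxu, amnh, sklb, zqnr}, |N(ivki)| = 6.
G on 13 vertices is 6-regular; strongly regular (13,6,2,3).
Distinct eigenvalues (to 3 d.p.): [6.0, 1.303, -2.303].
Lovász: ϑ = −13(-sqrt(13)/2 - 1/2)/(6+-(-sqrt(13)/2 - 1/2)) = sqrt(13).
≈ 3.605551 (to 6 d.p.).

sqrt(13)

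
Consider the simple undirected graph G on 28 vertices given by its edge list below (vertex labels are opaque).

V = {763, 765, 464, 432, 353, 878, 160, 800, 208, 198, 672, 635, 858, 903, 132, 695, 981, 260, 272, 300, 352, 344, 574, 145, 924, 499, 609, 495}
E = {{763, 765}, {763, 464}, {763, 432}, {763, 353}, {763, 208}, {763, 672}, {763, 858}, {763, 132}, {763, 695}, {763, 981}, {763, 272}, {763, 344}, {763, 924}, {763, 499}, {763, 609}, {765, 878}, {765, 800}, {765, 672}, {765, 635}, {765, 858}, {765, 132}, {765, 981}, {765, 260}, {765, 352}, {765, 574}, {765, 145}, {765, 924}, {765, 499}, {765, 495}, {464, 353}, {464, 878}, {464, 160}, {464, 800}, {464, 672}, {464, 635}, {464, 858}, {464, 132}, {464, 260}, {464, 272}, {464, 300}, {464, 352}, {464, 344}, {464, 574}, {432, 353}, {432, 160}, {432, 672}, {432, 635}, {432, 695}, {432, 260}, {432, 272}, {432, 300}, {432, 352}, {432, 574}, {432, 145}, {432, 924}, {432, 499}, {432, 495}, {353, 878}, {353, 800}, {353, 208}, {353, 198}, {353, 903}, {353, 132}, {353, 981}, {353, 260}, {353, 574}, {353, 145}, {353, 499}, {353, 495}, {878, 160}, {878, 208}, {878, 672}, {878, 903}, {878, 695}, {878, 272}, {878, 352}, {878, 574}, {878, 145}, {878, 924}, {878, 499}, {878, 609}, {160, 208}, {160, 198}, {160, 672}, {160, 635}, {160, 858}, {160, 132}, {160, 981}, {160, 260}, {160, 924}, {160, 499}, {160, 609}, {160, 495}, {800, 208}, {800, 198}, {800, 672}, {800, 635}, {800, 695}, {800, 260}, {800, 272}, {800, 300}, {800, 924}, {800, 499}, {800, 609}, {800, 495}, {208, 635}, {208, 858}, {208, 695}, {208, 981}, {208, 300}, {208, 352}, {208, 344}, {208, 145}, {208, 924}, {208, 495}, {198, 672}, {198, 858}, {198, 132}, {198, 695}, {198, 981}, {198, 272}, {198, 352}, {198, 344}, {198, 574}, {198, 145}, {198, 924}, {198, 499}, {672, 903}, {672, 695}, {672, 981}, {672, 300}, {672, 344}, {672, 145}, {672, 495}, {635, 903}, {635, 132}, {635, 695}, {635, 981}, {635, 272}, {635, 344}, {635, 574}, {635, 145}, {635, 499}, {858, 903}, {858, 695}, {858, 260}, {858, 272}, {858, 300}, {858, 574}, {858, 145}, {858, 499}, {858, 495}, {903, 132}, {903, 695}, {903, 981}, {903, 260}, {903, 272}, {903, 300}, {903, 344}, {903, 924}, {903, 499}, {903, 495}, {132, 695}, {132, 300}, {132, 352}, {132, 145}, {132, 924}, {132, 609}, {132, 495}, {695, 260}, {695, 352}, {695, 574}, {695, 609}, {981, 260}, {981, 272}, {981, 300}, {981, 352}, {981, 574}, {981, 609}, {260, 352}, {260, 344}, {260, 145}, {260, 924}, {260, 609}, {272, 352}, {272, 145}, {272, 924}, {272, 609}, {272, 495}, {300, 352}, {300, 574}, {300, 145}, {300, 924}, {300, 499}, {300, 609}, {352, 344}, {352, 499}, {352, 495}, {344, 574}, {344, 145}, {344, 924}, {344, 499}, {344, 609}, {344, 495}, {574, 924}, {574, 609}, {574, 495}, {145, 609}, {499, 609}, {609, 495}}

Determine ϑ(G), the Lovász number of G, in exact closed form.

7

deg(903) = 15; N(903) = {353, 878, 672, 635, 858, 132, 695, 981, 260, 272, 300, 344, 924, 499, 495}.
Vertex 981 has 15 neighbors: 763, 765, 353, 160, 208, 198, 672, 635, 903, 260, 272, 300, 352, 574, 609.
Vertex 260 has 15 neighbors: 765, 464, 432, 353, 160, 800, 858, 903, 695, 981, 352, 344, 145, 924, 609.
Vertex 198 has 15 neighbors: 353, 160, 800, 672, 858, 132, 695, 981, 272, 352, 344, 574, 145, 924, 499.
deg(v) = 15 for all v (|V|=28); this is K(8,2), the Kneser graph.
Distinct eigenvalues (to 6 d.p.): [15.0, 1.0, -5.0].
ϑ = −N·λ_min/(λ_max−λ_min) = −28·(-5)/(15−(-5)) = 7.
Numerically 7.0000.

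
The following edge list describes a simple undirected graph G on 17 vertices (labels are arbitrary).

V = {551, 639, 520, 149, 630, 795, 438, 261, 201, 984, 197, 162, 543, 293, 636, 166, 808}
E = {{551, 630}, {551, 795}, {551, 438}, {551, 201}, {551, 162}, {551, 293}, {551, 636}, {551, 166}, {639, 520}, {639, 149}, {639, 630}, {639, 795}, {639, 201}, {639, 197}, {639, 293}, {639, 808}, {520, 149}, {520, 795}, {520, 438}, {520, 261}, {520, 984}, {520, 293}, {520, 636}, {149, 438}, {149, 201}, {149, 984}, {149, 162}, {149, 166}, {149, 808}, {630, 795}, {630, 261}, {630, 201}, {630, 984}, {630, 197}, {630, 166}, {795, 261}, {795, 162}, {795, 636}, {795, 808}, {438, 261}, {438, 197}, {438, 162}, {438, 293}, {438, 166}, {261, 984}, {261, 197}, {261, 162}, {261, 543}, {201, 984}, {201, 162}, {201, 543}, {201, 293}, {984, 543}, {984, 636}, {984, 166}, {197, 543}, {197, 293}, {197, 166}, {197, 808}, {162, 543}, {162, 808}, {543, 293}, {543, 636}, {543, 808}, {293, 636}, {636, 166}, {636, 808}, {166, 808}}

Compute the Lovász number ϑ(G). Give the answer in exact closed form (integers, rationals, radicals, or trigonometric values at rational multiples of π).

sqrt(17)

deg(162) = 8; N(162) = {551, 149, 795, 438, 261, 201, 543, 808}.
Vertex 630 has 8 neighbors: 551, 639, 795, 261, 201, 984, 197, 166.
Vertex 261 has 8 neighbors: 520, 630, 795, 438, 984, 197, 162, 543.
deg(639) = 8; N(639) = {520, 149, 630, 795, 201, 197, 293, 808}.
G on 17 vertices is 8-regular; Paley(17): SR with (k,λ,μ)=(8,3,4).
Distinct eigenvalues (to 3 d.p.): [8.0, 1.562, -2.562].
Lovász: ϑ = −17(-sqrt(17)/2 - 1/2)/(8+-(-sqrt(17)/2 - 1/2)) = sqrt(17).
Numerically 4.123105626.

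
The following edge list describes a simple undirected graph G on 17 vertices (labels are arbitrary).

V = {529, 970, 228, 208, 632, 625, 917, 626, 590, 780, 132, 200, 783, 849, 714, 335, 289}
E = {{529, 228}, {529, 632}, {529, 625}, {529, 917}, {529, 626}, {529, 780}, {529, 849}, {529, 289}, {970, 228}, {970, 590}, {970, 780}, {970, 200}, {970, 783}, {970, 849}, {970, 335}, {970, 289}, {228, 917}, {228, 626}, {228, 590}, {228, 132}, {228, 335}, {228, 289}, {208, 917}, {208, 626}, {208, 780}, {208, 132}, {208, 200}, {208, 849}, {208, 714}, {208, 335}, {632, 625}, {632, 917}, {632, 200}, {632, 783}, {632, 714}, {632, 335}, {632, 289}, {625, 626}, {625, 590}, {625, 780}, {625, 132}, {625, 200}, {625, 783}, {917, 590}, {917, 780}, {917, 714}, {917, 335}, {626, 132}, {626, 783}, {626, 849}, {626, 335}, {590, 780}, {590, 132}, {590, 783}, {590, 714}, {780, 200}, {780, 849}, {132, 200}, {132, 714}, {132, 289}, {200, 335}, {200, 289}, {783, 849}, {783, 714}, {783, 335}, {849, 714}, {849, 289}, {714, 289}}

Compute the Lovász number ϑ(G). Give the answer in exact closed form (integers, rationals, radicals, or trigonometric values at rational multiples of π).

sqrt(17)

Vertex 132 has 8 neighbors: 228, 208, 625, 626, 590, 200, 714, 289.
N(714) = {208, 632, 917, 590, 132, 783, 849, 289}, |N(714)| = 8.
N(289) = {529, 970, 228, 632, 132, 200, 849, 714}, |N(289)| = 8.
N(626) = {529, 228, 208, 625, 132, 783, 849, 335}, |N(626)| = 8.
8-regular, N=17; SR(17,8,3,4) — a Paley graph.
A has 3 distinct eigenvalues ≈ [8.0, 1.561553, -2.561553].
−17·(-sqrt(17)/2 - 1/2) / ((8)−(-sqrt(17)/2 - 1/2)) = sqrt(17) = ϑ(G).
Numerically 4.1231.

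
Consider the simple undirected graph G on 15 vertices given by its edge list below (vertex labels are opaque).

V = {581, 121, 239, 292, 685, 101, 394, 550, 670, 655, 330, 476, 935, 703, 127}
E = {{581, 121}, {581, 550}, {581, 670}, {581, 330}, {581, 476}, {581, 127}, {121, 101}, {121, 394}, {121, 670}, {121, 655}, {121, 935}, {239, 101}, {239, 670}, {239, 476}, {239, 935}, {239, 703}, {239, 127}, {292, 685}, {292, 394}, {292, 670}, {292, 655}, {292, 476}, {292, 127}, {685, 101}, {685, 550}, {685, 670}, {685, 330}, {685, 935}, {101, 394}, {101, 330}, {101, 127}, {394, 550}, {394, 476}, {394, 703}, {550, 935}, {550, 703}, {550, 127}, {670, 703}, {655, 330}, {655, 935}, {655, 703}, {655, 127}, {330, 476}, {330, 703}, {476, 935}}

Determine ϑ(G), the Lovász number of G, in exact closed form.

Vertex 121 has 6 neighbors: 581, 101, 394, 670, 655, 935.
Vertex 476 has 6 neighbors: 581, 239, 292, 394, 330, 935.
deg(394) = 6; N(394) = {121, 292, 101, 550, 476, 703}.
N(550) = {581, 685, 394, 935, 703, 127}, |N(550)| = 6.
6-regular, N=15; Kneser-type, 2-subsets of [6].
spec(A) ≈ [6.0, 1.0, -3.0] (distinct, 3 d.p.).
Lovász (edge-transitive): ϑ = −15·(-3)/((6)−(-3)) = 5.
Numerically 5.000000000.

5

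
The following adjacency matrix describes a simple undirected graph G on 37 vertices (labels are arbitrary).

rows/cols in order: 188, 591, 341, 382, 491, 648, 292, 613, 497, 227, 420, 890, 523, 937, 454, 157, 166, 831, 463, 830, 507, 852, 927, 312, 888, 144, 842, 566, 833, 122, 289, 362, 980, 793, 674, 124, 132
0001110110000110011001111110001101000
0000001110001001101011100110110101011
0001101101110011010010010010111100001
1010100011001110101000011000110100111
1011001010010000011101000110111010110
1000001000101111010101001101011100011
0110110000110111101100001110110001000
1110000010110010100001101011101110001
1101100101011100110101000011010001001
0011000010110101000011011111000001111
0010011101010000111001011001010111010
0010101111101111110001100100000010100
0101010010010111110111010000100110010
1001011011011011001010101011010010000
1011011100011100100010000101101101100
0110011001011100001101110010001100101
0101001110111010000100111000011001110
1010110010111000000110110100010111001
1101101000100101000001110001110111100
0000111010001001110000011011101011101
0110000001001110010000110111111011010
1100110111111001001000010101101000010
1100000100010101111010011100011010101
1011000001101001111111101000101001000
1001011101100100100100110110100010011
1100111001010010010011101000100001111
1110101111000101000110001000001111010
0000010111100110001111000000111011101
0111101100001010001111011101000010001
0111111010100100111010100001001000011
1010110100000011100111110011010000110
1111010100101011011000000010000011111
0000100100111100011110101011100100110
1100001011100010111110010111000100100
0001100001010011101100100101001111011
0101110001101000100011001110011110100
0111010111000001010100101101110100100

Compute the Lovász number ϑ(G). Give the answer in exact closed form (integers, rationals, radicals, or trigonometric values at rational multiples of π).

deg(833) = 18; N(833) = {591, 341, 382, 491, 292, 613, 523, 454, 463, 830, 507, 852, 312, 888, 144, 566, 980, 132}.
deg(566) = 18; N(566) = {648, 613, 497, 227, 420, 937, 454, 463, 830, 507, 852, 833, 122, 289, 980, 793, 674, 132}.
Vertex 132 has 18 neighbors: 591, 341, 382, 648, 613, 497, 227, 157, 831, 830, 927, 888, 144, 566, 833, 122, 362, 674.
N(842) = {188, 591, 341, 491, 292, 613, 497, 227, 937, 157, 830, 507, 888, 289, 362, 980, 793, 124}, |N(842)| = 18.
Every vertex has degree 18 (N=37); strongly regular (37,18,8,9).
A has 3 distinct eigenvalues ≈ [18.0, 2.54138, -3.54138].
λ_max=18, λ_min=-sqrt(37)/2 - 1/2; ϑ = −37·λ_min/(λ_max−λ_min) = sqrt(37).
= 6.08276… (decimal).

sqrt(37)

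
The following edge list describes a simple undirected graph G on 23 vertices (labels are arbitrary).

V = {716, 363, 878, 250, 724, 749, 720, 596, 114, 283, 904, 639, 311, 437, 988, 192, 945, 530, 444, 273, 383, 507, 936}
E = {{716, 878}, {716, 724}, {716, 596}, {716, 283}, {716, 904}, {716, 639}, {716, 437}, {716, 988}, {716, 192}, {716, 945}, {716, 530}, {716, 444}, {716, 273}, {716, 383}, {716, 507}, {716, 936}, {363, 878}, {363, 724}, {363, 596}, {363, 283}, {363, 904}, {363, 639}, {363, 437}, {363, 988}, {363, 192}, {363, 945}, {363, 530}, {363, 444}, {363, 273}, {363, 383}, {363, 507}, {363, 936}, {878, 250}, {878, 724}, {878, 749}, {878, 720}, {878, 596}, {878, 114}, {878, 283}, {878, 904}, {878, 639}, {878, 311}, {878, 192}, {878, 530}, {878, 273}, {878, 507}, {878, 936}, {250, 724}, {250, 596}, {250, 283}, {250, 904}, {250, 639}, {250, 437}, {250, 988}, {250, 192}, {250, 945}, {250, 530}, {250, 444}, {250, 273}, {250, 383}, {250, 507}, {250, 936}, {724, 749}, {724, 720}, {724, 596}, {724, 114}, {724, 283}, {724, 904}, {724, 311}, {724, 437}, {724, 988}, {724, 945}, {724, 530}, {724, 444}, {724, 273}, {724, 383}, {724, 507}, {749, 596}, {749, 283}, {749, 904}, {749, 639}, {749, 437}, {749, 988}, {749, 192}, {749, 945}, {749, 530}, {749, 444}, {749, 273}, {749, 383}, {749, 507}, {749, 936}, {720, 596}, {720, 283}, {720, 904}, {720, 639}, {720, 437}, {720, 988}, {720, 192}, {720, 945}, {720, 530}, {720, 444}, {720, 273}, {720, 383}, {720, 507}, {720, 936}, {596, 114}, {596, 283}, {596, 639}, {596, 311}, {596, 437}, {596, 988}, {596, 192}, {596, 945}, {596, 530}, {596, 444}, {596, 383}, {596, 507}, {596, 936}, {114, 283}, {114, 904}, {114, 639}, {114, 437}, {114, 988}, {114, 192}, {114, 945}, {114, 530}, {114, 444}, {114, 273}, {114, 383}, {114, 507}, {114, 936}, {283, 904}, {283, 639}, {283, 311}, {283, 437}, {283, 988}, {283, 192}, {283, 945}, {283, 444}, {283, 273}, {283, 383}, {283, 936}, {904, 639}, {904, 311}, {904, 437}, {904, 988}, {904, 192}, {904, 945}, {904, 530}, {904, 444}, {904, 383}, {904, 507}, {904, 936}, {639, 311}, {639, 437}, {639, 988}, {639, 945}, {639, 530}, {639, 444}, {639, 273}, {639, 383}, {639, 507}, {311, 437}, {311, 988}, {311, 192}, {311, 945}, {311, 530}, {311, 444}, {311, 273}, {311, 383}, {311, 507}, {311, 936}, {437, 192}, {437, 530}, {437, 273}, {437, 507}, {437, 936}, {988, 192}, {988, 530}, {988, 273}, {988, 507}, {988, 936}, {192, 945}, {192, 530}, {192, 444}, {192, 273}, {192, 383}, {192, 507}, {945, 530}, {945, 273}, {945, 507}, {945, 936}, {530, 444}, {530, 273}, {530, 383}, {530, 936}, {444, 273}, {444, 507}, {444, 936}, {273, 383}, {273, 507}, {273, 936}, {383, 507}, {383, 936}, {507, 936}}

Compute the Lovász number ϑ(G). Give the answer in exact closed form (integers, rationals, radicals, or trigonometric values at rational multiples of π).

7

deg(283) = 20; N(283) = {716, 363, 878, 250, 724, 749, 720, 596, 114, 904, 639, 311, 437, 988, 192, 945, 444, 273, 383, 936}.
N(724) = {716, 363, 878, 250, 749, 720, 596, 114, 283, 904, 311, 437, 988, 945, 530, 444, 273, 383, 507}, |N(724)| = 19.
deg(444) = 17; N(444) = {716, 363, 250, 724, 749, 720, 596, 114, 283, 904, 639, 311, 192, 530, 273, 507, 936}.
Vertex 273 has 20 neighbors: 716, 363, 878, 250, 724, 749, 720, 114, 283, 639, 311, 437, 988, 192, 945, 530, 444, 383, 507, 936.
K_{7,6,4,3,3} (perfect); ϑ(G) = α(G) = max{7,6,4,3,3} = 7.
Numerically 7.000000.
Check 7 ≤ 7 ≤ 7: collapsed.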